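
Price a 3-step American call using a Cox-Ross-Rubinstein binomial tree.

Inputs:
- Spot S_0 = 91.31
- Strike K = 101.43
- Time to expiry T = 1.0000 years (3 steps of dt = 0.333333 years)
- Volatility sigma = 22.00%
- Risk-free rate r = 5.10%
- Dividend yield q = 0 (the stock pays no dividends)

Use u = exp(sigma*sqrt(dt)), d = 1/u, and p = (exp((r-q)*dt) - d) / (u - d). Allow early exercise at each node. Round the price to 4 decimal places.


dt = T/N = 0.333333
u = exp(sigma*sqrt(dt)) = 1.135436; d = 1/u = 0.880719
p = (exp((r-q)*dt) - d) / (u - d) = 0.535599
Discount per step: exp(-r*dt) = 0.983144
Stock lattice S(k, i) with i counting down-moves:
  k=0: S(0,0) = 91.3100
  k=1: S(1,0) = 103.6767; S(1,1) = 80.4184
  k=2: S(2,0) = 117.7183; S(2,1) = 91.3100; S(2,2) = 70.8260
  k=3: S(3,0) = 133.6616; S(3,1) = 103.6767; S(3,2) = 80.4184; S(3,3) = 62.3778
Terminal payoffs V(N, i) = max(S_T - K, 0):
  V(3,0) = 32.231634; V(3,1) = 2.246697; V(3,2) = 0.000000; V(3,3) = 0.000000
Backward induction: V(k, i) = exp(-r*dt) * [p * V(k+1, i) + (1-p) * V(k+1, i+1)]; then take max(V_cont, immediate exercise) for American.
  V(2,0) = exp(-r*dt) * [p*32.231634 + (1-p)*2.246697] = 17.998030; exercise = 16.288294; V(2,0) = max -> 17.998030
  V(2,1) = exp(-r*dt) * [p*2.246697 + (1-p)*0.000000] = 1.183046; exercise = 0.000000; V(2,1) = max -> 1.183046
  V(2,2) = exp(-r*dt) * [p*0.000000 + (1-p)*0.000000] = 0.000000; exercise = 0.000000; V(2,2) = max -> 0.000000
  V(1,0) = exp(-r*dt) * [p*17.998030 + (1-p)*1.183046] = 10.017390; exercise = 2.246697; V(1,0) = max -> 10.017390
  V(1,1) = exp(-r*dt) * [p*1.183046 + (1-p)*0.000000] = 0.622958; exercise = 0.000000; V(1,1) = max -> 0.622958
  V(0,0) = exp(-r*dt) * [p*10.017390 + (1-p)*0.622958] = 5.559294; exercise = 0.000000; V(0,0) = max -> 5.559294

Answer: Price = V(0,0) = 5.5593


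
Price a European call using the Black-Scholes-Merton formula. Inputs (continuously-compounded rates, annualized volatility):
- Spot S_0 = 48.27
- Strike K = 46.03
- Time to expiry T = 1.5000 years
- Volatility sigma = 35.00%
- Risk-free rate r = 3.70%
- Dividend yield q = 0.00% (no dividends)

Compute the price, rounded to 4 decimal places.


Answer: Price = 10.3738

Derivation:
d1 = (ln(S/K) + (r - q + 0.5*sigma^2) * T) / (sigma * sqrt(T)) = 0.45465304
d2 = d1 - sigma * sqrt(T) = 0.02599233
exp(-rT) = 0.94601202; exp(-qT) = 1.00000000
C = S_0 * exp(-qT) * N(d1) - K * exp(-rT) * N(d2)
N(d1) = 0.67532056; N(d2) = 0.51036827
C = 48.2700 * 1.00000000 * 0.67532056 - 46.0300 * 0.94601202 * 0.51036827 = 10.3738


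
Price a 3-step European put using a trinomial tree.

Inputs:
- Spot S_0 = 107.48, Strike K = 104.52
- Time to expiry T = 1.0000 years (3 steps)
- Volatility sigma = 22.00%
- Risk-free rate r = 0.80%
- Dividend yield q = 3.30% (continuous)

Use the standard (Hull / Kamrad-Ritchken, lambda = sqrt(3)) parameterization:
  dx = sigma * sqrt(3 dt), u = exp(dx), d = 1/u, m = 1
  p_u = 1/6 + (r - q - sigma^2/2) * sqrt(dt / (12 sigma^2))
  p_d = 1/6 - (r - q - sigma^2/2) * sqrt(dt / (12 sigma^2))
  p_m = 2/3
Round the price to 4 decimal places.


Answer: Price = V(0,0) = 8.5446

Derivation:
dt = T/N = 0.333333; dx = sigma*sqrt(3*dt) = 0.220000
u = exp(dx) = 1.246077; d = 1/u = 0.802519
p_u = 0.129394, p_m = 0.666667, p_d = 0.203939
Discount per step: exp(-r*dt) = 0.997337
Stock lattice S(k, j) with j the centered position index:
  k=0: S(0,+0) = 107.4800
  k=1: S(1,-1) = 86.2547; S(1,+0) = 107.4800; S(1,+1) = 133.9283
  k=2: S(2,-2) = 69.2210; S(2,-1) = 86.2547; S(2,+0) = 107.4800; S(2,+1) = 133.9283; S(2,+2) = 166.8850
  k=3: S(3,-3) = 55.5512; S(3,-2) = 69.2210; S(3,-1) = 86.2547; S(3,+0) = 107.4800; S(3,+1) = 133.9283; S(3,+2) = 166.8850; S(3,+3) = 207.9515
Terminal payoffs V(N, j) = max(K - S_T, 0):
  V(3,-3) = 48.968819; V(3,-2) = 35.298965; V(3,-1) = 18.265280; V(3,+0) = 0.000000; V(3,+1) = 0.000000; V(3,+2) = 0.000000; V(3,+3) = 0.000000
Backward induction: V(k, j) = exp(-r*dt) * [p_u * V(k+1, j+1) + p_m * V(k+1, j) + p_d * V(k+1, j-1)]
  V(2,-2) = exp(-r*dt) * [p_u*18.265280 + p_m*35.298965 + p_d*48.968819] = 35.787171
  V(2,-1) = exp(-r*dt) * [p_u*0.000000 + p_m*18.265280 + p_d*35.298965] = 19.324103
  V(2,+0) = exp(-r*dt) * [p_u*0.000000 + p_m*0.000000 + p_d*18.265280] = 3.715090
  V(2,+1) = exp(-r*dt) * [p_u*0.000000 + p_m*0.000000 + p_d*0.000000] = 0.000000
  V(2,+2) = exp(-r*dt) * [p_u*0.000000 + p_m*0.000000 + p_d*0.000000] = 0.000000
  V(1,-1) = exp(-r*dt) * [p_u*3.715090 + p_m*19.324103 + p_d*35.787171] = 20.606835
  V(1,+0) = exp(-r*dt) * [p_u*0.000000 + p_m*3.715090 + p_d*19.324103] = 6.400581
  V(1,+1) = exp(-r*dt) * [p_u*0.000000 + p_m*0.000000 + p_d*3.715090] = 0.755635
  V(0,+0) = exp(-r*dt) * [p_u*0.755635 + p_m*6.400581 + p_d*20.606835] = 8.544558


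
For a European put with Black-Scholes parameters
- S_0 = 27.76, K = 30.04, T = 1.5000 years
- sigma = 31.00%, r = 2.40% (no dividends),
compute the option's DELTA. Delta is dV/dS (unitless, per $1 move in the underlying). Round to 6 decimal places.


Answer: Delta = -0.469410

Derivation:
d1 = 0.0767541257; d2 = -0.3029167845
phi(d1) = 0.3977688859; exp(-qT) = 1.0000000000; exp(-rT) = 0.9646402935
N(-d1) = 0.4694095727
Delta = -exp(-qT) * N(-d1) = -1.0000000000 * 0.4694095727 = -0.469410


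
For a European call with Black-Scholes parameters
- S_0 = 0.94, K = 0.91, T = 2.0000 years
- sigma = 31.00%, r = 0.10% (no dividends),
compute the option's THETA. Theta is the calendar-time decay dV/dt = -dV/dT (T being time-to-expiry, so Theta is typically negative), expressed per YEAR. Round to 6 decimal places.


Answer: Theta = -0.039722

Derivation:
d1 = 0.2977496086; d2 = -0.1406565957
phi(d1) = 0.3816444176; exp(-qT) = 1.0000000000; exp(-rT) = 0.9980019987
Theta = -S*exp(-qT)*phi(d1)*sigma/(2*sqrt(T)) - r*K*exp(-rT)*N(d2) + q*S*exp(-qT)*N(d1)
N(d1) = 0.6170528613; N(d2) = 0.4440706178; sqrt(T) = 1.4142135624
Term 1 = -0.9400 * 1.0000000000 * 0.3816444176 * 0.3100 / (2 * 1.4142135624) = -0.0393190909
Term 2 = -0.0010 * 0.9100 * 0.9980019987 * 0.4440706178 = -0.0004032969
Term 3 = 0 (no dividend yield, q = 0)
Theta = -0.0393190909 + (-0.0004032969) + (0.0000000000) = -0.039722


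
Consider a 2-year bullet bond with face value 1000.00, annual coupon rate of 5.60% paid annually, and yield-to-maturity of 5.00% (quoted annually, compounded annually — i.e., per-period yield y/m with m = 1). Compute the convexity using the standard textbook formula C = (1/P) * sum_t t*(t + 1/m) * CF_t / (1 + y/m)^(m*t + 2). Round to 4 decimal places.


Coupon per period c = face * coupon_rate / m = 56.000000
Periods per year m = 1; per-period yield y/m = 0.050000
Number of cashflows N = 2
Cashflows (t years, CF_t, discount factor 1/(1+y/m)^(m*t), PV):
  t = 1.0000: CF_t = 56.000000, DF = 0.952381, PV = 53.333333
  t = 2.0000: CF_t = 1056.000000, DF = 0.907029, PV = 957.823129
Price P = sum_t PV_t = 1011.156463
Convexity numerator sum_t t*(t + 1/m) * CF_t / (1+y/m)^(m*t + 2):
  t = 1.0000: term = 96.749811
  t = 2.0000: term = 5212.642880
Convexity = (1/P) * sum = 5309.392691 / 1011.156463 = 5.250812

Answer: Convexity = 5.2508


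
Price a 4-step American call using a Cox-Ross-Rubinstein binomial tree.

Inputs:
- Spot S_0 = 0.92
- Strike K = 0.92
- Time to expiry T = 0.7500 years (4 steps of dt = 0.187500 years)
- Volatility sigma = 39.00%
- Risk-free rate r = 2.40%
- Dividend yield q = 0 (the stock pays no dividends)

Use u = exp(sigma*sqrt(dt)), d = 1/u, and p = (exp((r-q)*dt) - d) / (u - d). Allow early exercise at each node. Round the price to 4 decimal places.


dt = T/N = 0.187500
u = exp(sigma*sqrt(dt)) = 1.183972; d = 1/u = 0.844615
p = (exp((r-q)*dt) - d) / (u - d) = 0.471172
Discount per step: exp(-r*dt) = 0.995510
Stock lattice S(k, i) with i counting down-moves:
  k=0: S(0,0) = 0.9200
  k=1: S(1,0) = 1.0893; S(1,1) = 0.7770
  k=2: S(2,0) = 1.2896; S(2,1) = 0.9200; S(2,2) = 0.6563
  k=3: S(3,0) = 1.5269; S(3,1) = 1.0893; S(3,2) = 0.7770; S(3,3) = 0.5543
  k=4: S(4,0) = 1.8078; S(4,1) = 1.2896; S(4,2) = 0.9200; S(4,3) = 0.6563; S(4,4) = 0.4682
Terminal payoffs V(N, i) = max(S_T - K, 0):
  V(4,0) = 0.887814; V(4,1) = 0.369647; V(4,2) = 0.000000; V(4,3) = 0.000000; V(4,4) = 0.000000
Backward induction: V(k, i) = exp(-r*dt) * [p * V(k+1, i) + (1-p) * V(k+1, i+1)]; then take max(V_cont, immediate exercise) for American.
  V(3,0) = exp(-r*dt) * [p*0.887814 + (1-p)*0.369647] = 0.611036; exercise = 0.606906; V(3,0) = max -> 0.611036
  V(3,1) = exp(-r*dt) * [p*0.369647 + (1-p)*0.000000] = 0.173385; exercise = 0.169254; V(3,1) = max -> 0.173385
  V(3,2) = exp(-r*dt) * [p*0.000000 + (1-p)*0.000000] = 0.000000; exercise = 0.000000; V(3,2) = max -> 0.000000
  V(3,3) = exp(-r*dt) * [p*0.000000 + (1-p)*0.000000] = 0.000000; exercise = 0.000000; V(3,3) = max -> 0.000000
  V(2,0) = exp(-r*dt) * [p*0.611036 + (1-p)*0.173385] = 0.377890; exercise = 0.369647; V(2,0) = max -> 0.377890
  V(2,1) = exp(-r*dt) * [p*0.173385 + (1-p)*0.000000] = 0.081327; exercise = 0.000000; V(2,1) = max -> 0.081327
  V(2,2) = exp(-r*dt) * [p*0.000000 + (1-p)*0.000000] = 0.000000; exercise = 0.000000; V(2,2) = max -> 0.000000
  V(1,0) = exp(-r*dt) * [p*0.377890 + (1-p)*0.081327] = 0.220066; exercise = 0.169254; V(1,0) = max -> 0.220066
  V(1,1) = exp(-r*dt) * [p*0.081327 + (1-p)*0.000000] = 0.038147; exercise = 0.000000; V(1,1) = max -> 0.038147
  V(0,0) = exp(-r*dt) * [p*0.220066 + (1-p)*0.038147] = 0.123306; exercise = 0.000000; V(0,0) = max -> 0.123306

Answer: Price = V(0,0) = 0.1233


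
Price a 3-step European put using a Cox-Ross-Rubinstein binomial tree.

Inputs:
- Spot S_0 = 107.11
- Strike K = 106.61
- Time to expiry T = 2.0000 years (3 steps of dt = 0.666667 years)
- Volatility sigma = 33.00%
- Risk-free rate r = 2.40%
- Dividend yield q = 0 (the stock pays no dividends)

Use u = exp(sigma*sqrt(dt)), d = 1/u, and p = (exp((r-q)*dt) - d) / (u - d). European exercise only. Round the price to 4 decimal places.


Answer: Price = V(0,0) = 18.1828

Derivation:
dt = T/N = 0.666667
u = exp(sigma*sqrt(dt)) = 1.309236; d = 1/u = 0.763804
p = (exp((r-q)*dt) - d) / (u - d) = 0.462614
Discount per step: exp(-r*dt) = 0.984127
Stock lattice S(k, i) with i counting down-moves:
  k=0: S(0,0) = 107.1100
  k=1: S(1,0) = 140.2323; S(1,1) = 81.8111
  k=2: S(2,0) = 183.5972; S(2,1) = 107.1100; S(2,2) = 62.4876
  k=3: S(3,0) = 240.3721; S(3,1) = 140.2323; S(3,2) = 81.8111; S(3,3) = 47.7283
Terminal payoffs V(N, i) = max(K - S_T, 0):
  V(3,0) = 0.000000; V(3,1) = 0.000000; V(3,2) = 24.798938; V(3,3) = 58.881690
Backward induction: V(k, i) = exp(-r*dt) * [p * V(k+1, i) + (1-p) * V(k+1, i+1)].
  V(2,0) = exp(-r*dt) * [p*0.000000 + (1-p)*0.000000] = 0.000000
  V(2,1) = exp(-r*dt) * [p*0.000000 + (1-p)*24.798938] = 13.115070
  V(2,2) = exp(-r*dt) * [p*24.798938 + (1-p)*58.881690] = 42.430185
  V(1,0) = exp(-r*dt) * [p*0.000000 + (1-p)*13.115070] = 6.935985
  V(1,1) = exp(-r*dt) * [p*13.115070 + (1-p)*42.430185] = 28.410377
  V(0,0) = exp(-r*dt) * [p*6.935985 + (1-p)*28.410377] = 18.182757


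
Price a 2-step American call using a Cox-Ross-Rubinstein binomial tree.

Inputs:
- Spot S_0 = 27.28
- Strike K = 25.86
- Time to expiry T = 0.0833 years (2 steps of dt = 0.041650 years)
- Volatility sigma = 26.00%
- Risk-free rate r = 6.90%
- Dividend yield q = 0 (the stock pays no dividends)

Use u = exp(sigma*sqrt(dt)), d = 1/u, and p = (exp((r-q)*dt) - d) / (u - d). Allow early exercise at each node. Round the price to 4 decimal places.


dt = T/N = 0.041650
u = exp(sigma*sqrt(dt)) = 1.054495; d = 1/u = 0.948322
p = (exp((r-q)*dt) - d) / (u - d) = 0.513844
Discount per step: exp(-r*dt) = 0.997130
Stock lattice S(k, i) with i counting down-moves:
  k=0: S(0,0) = 27.2800
  k=1: S(1,0) = 28.7666; S(1,1) = 25.8702
  k=2: S(2,0) = 30.3342; S(2,1) = 27.2800; S(2,2) = 24.5333
Terminal payoffs V(N, i) = max(S_T - K, 0):
  V(2,0) = 4.474242; V(2,1) = 1.420000; V(2,2) = 0.000000
Backward induction: V(k, i) = exp(-r*dt) * [p * V(k+1, i) + (1-p) * V(k+1, i+1)]; then take max(V_cont, immediate exercise) for American.
  V(1,0) = exp(-r*dt) * [p*4.474242 + (1-p)*1.420000] = 2.980826; exercise = 2.906614; V(1,0) = max -> 2.980826
  V(1,1) = exp(-r*dt) * [p*1.420000 + (1-p)*0.000000] = 0.727565; exercise = 0.010211; V(1,1) = max -> 0.727565
  V(0,0) = exp(-r*dt) * [p*2.980826 + (1-p)*0.727565] = 1.879979; exercise = 1.420000; V(0,0) = max -> 1.879979

Answer: Price = V(0,0) = 1.8800


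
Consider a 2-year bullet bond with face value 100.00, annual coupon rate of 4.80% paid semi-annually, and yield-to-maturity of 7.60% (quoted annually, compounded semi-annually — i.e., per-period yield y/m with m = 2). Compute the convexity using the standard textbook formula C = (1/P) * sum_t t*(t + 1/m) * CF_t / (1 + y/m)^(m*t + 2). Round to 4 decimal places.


Coupon per period c = face * coupon_rate / m = 2.400000
Periods per year m = 2; per-period yield y/m = 0.038000
Number of cashflows N = 4
Cashflows (t years, CF_t, discount factor 1/(1+y/m)^(m*t), PV):
  t = 0.5000: CF_t = 2.400000, DF = 0.963391, PV = 2.312139
  t = 1.0000: CF_t = 2.400000, DF = 0.928122, PV = 2.227494
  t = 1.5000: CF_t = 2.400000, DF = 0.894145, PV = 2.145948
  t = 2.0000: CF_t = 102.400000, DF = 0.861411, PV = 88.208521
Price P = sum_t PV_t = 94.894102
Convexity numerator sum_t t*(t + 1/m) * CF_t / (1+y/m)^(m*t + 2):
  t = 0.5000: term = 1.072974
  t = 1.0000: term = 3.101081
  t = 1.5000: term = 5.975108
  t = 2.0000: term = 409.341560
Convexity = (1/P) * sum = 419.490722 / 94.894102 = 4.420620

Answer: Convexity = 4.4206


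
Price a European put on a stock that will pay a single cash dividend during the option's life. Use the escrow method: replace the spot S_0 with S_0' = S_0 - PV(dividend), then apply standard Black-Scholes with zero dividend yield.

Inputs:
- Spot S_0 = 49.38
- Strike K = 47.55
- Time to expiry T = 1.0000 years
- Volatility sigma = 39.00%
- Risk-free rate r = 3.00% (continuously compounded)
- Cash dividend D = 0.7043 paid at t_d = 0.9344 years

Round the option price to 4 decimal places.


Answer: Price = 6.1250

Derivation:
PV(D) = D * exp(-r * t_d) = 0.7043 * 0.97235725 = 0.68483121
S_0' = S_0 - PV(D) = 49.3800 - 0.68483121 = 48.69516879
d1 = (ln(S_0'/K) + (r + sigma^2/2)*T) / (sigma*sqrt(T)) = 0.33294367
d2 = d1 - sigma*sqrt(T) = -0.05705633
exp(-rT) = 0.97044553
N(-d1) = 0.36958840; N(-d2) = 0.52274984
P = K * exp(-rT) * N(-d2) - S_0' * N(-d1) = 47.5500 * 0.97044553 * 0.52274984 - 48.69516879 * 0.36958840 = 6.1250


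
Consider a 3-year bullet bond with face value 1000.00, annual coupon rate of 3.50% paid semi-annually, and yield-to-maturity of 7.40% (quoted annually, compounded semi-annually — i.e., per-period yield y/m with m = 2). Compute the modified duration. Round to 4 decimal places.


Coupon per period c = face * coupon_rate / m = 17.500000
Periods per year m = 2; per-period yield y/m = 0.037000
Number of cashflows N = 6
Cashflows (t years, CF_t, discount factor 1/(1+y/m)^(m*t), PV):
  t = 0.5000: CF_t = 17.500000, DF = 0.964320, PV = 16.875603
  t = 1.0000: CF_t = 17.500000, DF = 0.929913, PV = 16.273484
  t = 1.5000: CF_t = 17.500000, DF = 0.896734, PV = 15.692848
  t = 2.0000: CF_t = 17.500000, DF = 0.864739, PV = 15.132930
  t = 2.5000: CF_t = 17.500000, DF = 0.833885, PV = 14.592989
  t = 3.0000: CF_t = 1017.500000, DF = 0.804132, PV = 818.204530
Price P = sum_t PV_t = 896.772384
First compute Macaulay numerator sum_t t * PV_t:
  t * PV_t at t = 0.5000: 8.437801
  t * PV_t at t = 1.0000: 16.273484
  t * PV_t at t = 1.5000: 23.539273
  t * PV_t at t = 2.0000: 30.265860
  t * PV_t at t = 2.5000: 36.482473
  t * PV_t at t = 3.0000: 2454.613590
Macaulay duration D = 2569.612481 / 896.772384 = 2.865401
Modified duration = D / (1 + y/m) = 2.865401 / (1 + 0.037000) = 2.763164

Answer: Modified duration = 2.7632


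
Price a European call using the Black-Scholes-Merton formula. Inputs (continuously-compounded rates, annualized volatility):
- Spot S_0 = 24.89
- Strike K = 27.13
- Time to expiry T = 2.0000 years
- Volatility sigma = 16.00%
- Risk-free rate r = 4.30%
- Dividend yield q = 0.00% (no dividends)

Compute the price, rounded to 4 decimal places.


d1 = (ln(S/K) + (r - q + 0.5*sigma^2) * T) / (sigma * sqrt(T)) = 0.11236806
d2 = d1 - sigma * sqrt(T) = -0.11390611
exp(-rT) = 0.91759423; exp(-qT) = 1.00000000
C = S_0 * exp(-qT) * N(d1) - K * exp(-rT) * N(d2)
N(d1) = 0.54473421; N(d2) = 0.45465611
C = 24.8900 * 1.00000000 * 0.54473421 - 27.1300 * 0.91759423 * 0.45465611 = 2.2401

Answer: Price = 2.2401


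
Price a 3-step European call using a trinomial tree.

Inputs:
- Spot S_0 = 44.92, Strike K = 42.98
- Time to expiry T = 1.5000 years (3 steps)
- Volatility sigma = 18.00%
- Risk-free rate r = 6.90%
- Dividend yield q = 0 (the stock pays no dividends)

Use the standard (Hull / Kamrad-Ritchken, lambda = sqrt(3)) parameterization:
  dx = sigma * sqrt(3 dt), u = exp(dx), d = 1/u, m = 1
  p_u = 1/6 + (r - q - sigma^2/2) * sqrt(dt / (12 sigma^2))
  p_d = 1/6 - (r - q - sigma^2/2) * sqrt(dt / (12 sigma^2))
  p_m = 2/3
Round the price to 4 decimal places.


Answer: Price = V(0,0) = 7.3715

Derivation:
dt = T/N = 0.500000; dx = sigma*sqrt(3*dt) = 0.220454
u = exp(dx) = 1.246643; d = 1/u = 0.802154
p_u = 0.226543, p_m = 0.666667, p_d = 0.106790
Discount per step: exp(-r*dt) = 0.966088
Stock lattice S(k, j) with j the centered position index:
  k=0: S(0,+0) = 44.9200
  k=1: S(1,-1) = 36.0328; S(1,+0) = 44.9200; S(1,+1) = 55.9992
  k=2: S(2,-2) = 28.9039; S(2,-1) = 36.0328; S(2,+0) = 44.9200; S(2,+1) = 55.9992; S(2,+2) = 69.8110
  k=3: S(3,-3) = 23.1854; S(3,-2) = 28.9039; S(3,-1) = 36.0328; S(3,+0) = 44.9200; S(3,+1) = 55.9992; S(3,+2) = 69.8110; S(3,+3) = 87.0293
Terminal payoffs V(N, j) = max(S_T - K, 0):
  V(3,-3) = 0.000000; V(3,-2) = 0.000000; V(3,-1) = 0.000000; V(3,+0) = 1.940000; V(3,+1) = 13.019189; V(3,+2) = 26.830979; V(3,+3) = 44.049345
Backward induction: V(k, j) = exp(-r*dt) * [p_u * V(k+1, j+1) + p_m * V(k+1, j) + p_d * V(k+1, j-1)]
  V(2,-2) = exp(-r*dt) * [p_u*0.000000 + p_m*0.000000 + p_d*0.000000] = 0.000000
  V(2,-1) = exp(-r*dt) * [p_u*1.940000 + p_m*0.000000 + p_d*0.000000] = 0.424590
  V(2,+0) = exp(-r*dt) * [p_u*13.019189 + p_m*1.940000 + p_d*0.000000] = 4.098862
  V(2,+1) = exp(-r*dt) * [p_u*26.830979 + p_m*13.019189 + p_d*1.940000] = 14.457517
  V(2,+2) = exp(-r*dt) * [p_u*44.049345 + p_m*26.830979 + p_d*13.019189] = 28.264572
  V(1,-1) = exp(-r*dt) * [p_u*4.098862 + p_m*0.424590 + p_d*0.000000] = 1.170540
  V(1,+0) = exp(-r*dt) * [p_u*14.457517 + p_m*4.098862 + p_d*0.424590] = 5.847894
  V(1,+1) = exp(-r*dt) * [p_u*28.264572 + p_m*14.457517 + p_d*4.098862] = 15.920369
  V(0,+0) = exp(-r*dt) * [p_u*15.920369 + p_m*5.847894 + p_d*1.170540] = 7.371494


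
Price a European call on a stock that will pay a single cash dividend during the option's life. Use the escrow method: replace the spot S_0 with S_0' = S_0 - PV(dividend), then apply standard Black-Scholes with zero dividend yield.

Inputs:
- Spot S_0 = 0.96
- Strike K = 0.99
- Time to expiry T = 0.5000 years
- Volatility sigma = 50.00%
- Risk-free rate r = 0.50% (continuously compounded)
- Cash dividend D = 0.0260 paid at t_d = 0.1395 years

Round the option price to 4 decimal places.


PV(D) = D * exp(-r * t_d) = 0.0260 * 0.99930274 = 0.02598187
S_0' = S_0 - PV(D) = 0.9600 - 0.02598187 = 0.93401813
d1 = (ln(S_0'/K) + (r + sigma^2/2)*T) / (sigma*sqrt(T)) = 0.01920758
d2 = d1 - sigma*sqrt(T) = -0.33434581
exp(-rT) = 0.99750312
N(d1) = 0.50766224; N(d2) = 0.36905931
C = S_0' * N(d1) - K * exp(-rT) * N(d2) = 0.93401813 * 0.50766224 - 0.9900 * 0.99750312 * 0.36905931 = 0.1097

Answer: Price = 0.1097


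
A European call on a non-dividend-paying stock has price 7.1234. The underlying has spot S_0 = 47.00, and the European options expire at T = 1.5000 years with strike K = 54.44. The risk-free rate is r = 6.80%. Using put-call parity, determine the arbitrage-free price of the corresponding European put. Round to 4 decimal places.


Answer: Put price = 9.2843

Derivation:
Put-call parity: C - P = S_0 * exp(-qT) - K * exp(-rT).
S_0 * exp(-qT) = 47.0000 * 1.00000000 = 47.00000000
K * exp(-rT) = 54.4400 * 0.90302955 = 49.16092879
P = C - S*exp(-qT) + K*exp(-rT)
P = 7.1234 - 47.00000000 + 49.16092879 = 9.2843


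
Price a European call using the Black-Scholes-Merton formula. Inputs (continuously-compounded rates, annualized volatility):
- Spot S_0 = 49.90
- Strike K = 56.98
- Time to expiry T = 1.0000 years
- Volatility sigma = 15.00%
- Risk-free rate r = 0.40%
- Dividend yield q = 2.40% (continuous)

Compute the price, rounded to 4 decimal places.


d1 = (ln(S/K) + (r - q + 0.5*sigma^2) * T) / (sigma * sqrt(T)) = -0.94286218
d2 = d1 - sigma * sqrt(T) = -1.09286218
exp(-rT) = 0.99600799; exp(-qT) = 0.97628571
C = S_0 * exp(-qT) * N(d1) - K * exp(-rT) * N(d2)
N(d1) = 0.17287570; N(d2) = 0.13722716
C = 49.9000 * 0.97628571 * 0.17287570 - 56.9800 * 0.99600799 * 0.13722716 = 0.6339

Answer: Price = 0.6339


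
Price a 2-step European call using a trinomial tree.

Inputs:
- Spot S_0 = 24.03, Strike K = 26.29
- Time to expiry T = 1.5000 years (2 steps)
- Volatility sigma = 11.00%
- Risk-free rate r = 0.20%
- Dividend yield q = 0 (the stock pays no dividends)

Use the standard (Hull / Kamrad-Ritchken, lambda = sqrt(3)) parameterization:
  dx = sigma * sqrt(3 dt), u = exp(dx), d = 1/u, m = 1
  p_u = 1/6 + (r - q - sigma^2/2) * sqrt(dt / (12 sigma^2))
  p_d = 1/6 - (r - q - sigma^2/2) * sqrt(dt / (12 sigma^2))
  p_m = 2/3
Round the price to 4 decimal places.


Answer: Price = V(0,0) = 0.6057

Derivation:
dt = T/N = 0.750000; dx = sigma*sqrt(3*dt) = 0.165000
u = exp(dx) = 1.179393; d = 1/u = 0.847894
p_u = 0.157462, p_m = 0.666667, p_d = 0.175871
Discount per step: exp(-r*dt) = 0.998501
Stock lattice S(k, j) with j the centered position index:
  k=0: S(0,+0) = 24.0300
  k=1: S(1,-1) = 20.3749; S(1,+0) = 24.0300; S(1,+1) = 28.3408
  k=2: S(2,-2) = 17.2757; S(2,-1) = 20.3749; S(2,+0) = 24.0300; S(2,+1) = 28.3408; S(2,+2) = 33.4250
Terminal payoffs V(N, j) = max(S_T - K, 0):
  V(2,-2) = 0.000000; V(2,-1) = 0.000000; V(2,+0) = 0.000000; V(2,+1) = 2.050817; V(2,+2) = 7.134964
Backward induction: V(k, j) = exp(-r*dt) * [p_u * V(k+1, j+1) + p_m * V(k+1, j) + p_d * V(k+1, j-1)]
  V(1,-1) = exp(-r*dt) * [p_u*0.000000 + p_m*0.000000 + p_d*0.000000] = 0.000000
  V(1,+0) = exp(-r*dt) * [p_u*2.050817 + p_m*0.000000 + p_d*0.000000] = 0.322442
  V(1,+1) = exp(-r*dt) * [p_u*7.134964 + p_m*2.050817 + p_d*0.000000] = 2.486964
  V(0,+0) = exp(-r*dt) * [p_u*2.486964 + p_m*0.322442 + p_d*0.000000] = 0.605655


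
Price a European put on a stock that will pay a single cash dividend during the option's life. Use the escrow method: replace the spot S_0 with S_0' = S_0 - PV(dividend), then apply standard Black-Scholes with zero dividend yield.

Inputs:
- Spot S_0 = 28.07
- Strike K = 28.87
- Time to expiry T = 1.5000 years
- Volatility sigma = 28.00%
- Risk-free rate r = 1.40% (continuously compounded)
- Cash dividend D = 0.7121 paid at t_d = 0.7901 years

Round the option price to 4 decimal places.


Answer: Price = 4.2562

Derivation:
PV(D) = D * exp(-r * t_d) = 0.7121 * 0.98899955 = 0.70426658
S_0' = S_0 - PV(D) = 28.0700 - 0.70426658 = 27.36573342
d1 = (ln(S_0'/K) + (r + sigma^2/2)*T) / (sigma*sqrt(T)) = 0.07665921
d2 = d1 - sigma*sqrt(T) = -0.26626936
exp(-rT) = 0.97921896
N(-d1) = 0.46944733; N(-d2) = 0.60498411
P = K * exp(-rT) * N(-d2) - S_0' * N(-d1) = 28.8700 * 0.97921896 * 0.60498411 - 27.36573342 * 0.46944733 = 4.2562


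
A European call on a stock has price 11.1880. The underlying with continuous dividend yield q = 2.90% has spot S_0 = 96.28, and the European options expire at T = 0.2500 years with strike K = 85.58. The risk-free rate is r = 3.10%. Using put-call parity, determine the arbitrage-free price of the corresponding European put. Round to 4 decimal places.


Answer: Put price = 0.5228

Derivation:
Put-call parity: C - P = S_0 * exp(-qT) - K * exp(-rT).
S_0 * exp(-qT) = 96.2800 * 0.99277622 = 95.58449425
K * exp(-rT) = 85.5800 * 0.99227995 = 84.91931845
P = C - S*exp(-qT) + K*exp(-rT)
P = 11.1880 - 95.58449425 + 84.91931845 = 0.5228


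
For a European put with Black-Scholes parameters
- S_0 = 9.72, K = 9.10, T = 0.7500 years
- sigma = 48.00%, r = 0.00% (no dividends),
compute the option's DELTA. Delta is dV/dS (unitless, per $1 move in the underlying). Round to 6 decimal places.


Answer: Delta = -0.357032

Derivation:
d1 = 0.3664038132; d2 = -0.0492883806
phi(d1) = 0.3730419458; exp(-qT) = 1.0000000000; exp(-rT) = 1.0000000000
N(-d1) = 0.3570318874
Delta = -exp(-qT) * N(-d1) = -1.0000000000 * 0.3570318874 = -0.357032


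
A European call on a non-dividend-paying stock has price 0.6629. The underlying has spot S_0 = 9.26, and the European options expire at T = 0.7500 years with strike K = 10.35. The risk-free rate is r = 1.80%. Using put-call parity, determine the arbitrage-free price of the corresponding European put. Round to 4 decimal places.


Answer: Put price = 1.6141

Derivation:
Put-call parity: C - P = S_0 * exp(-qT) - K * exp(-rT).
S_0 * exp(-qT) = 9.2600 * 1.00000000 = 9.26000000
K * exp(-rT) = 10.3500 * 0.98659072 = 10.21121391
P = C - S*exp(-qT) + K*exp(-rT)
P = 0.6629 - 9.26000000 + 10.21121391 = 1.6141


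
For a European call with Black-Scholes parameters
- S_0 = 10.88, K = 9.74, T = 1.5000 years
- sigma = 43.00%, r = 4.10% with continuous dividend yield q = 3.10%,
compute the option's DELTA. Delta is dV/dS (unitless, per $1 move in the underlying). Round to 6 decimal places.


d1 = 0.5019747377; d2 = -0.0246655570
phi(d1) = 0.3517171942; exp(-qT) = 0.9545645606; exp(-rT) = 0.9403529457
N(d1) = 0.6921573544
Delta = exp(-qT) * N(d1) = 0.9545645606 * 0.6921573544 = 0.660709

Answer: Delta = 0.660709


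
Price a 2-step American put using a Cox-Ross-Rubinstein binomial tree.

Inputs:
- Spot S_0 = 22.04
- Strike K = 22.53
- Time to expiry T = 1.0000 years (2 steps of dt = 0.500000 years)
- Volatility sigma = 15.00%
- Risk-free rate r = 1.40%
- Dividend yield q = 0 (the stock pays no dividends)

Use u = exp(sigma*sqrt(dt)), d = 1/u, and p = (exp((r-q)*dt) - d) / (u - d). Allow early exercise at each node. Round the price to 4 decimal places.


Answer: Price = V(0,0) = 1.4477

Derivation:
dt = T/N = 0.500000
u = exp(sigma*sqrt(dt)) = 1.111895; d = 1/u = 0.899365
p = (exp((r-q)*dt) - d) / (u - d) = 0.506560
Discount per step: exp(-r*dt) = 0.993024
Stock lattice S(k, i) with i counting down-moves:
  k=0: S(0,0) = 22.0400
  k=1: S(1,0) = 24.5062; S(1,1) = 19.8220
  k=2: S(2,0) = 27.2483; S(2,1) = 22.0400; S(2,2) = 17.8272
Terminal payoffs V(N, i) = max(K - S_T, 0):
  V(2,0) = 0.000000; V(2,1) = 0.490000; V(2,2) = 4.702772
Backward induction: V(k, i) = exp(-r*dt) * [p * V(k+1, i) + (1-p) * V(k+1, i+1)]; then take max(V_cont, immediate exercise) for American.
  V(1,0) = exp(-r*dt) * [p*0.000000 + (1-p)*0.490000] = 0.240099; exercise = 0.000000; V(1,0) = max -> 0.240099
  V(1,1) = exp(-r*dt) * [p*0.490000 + (1-p)*4.702772] = 2.550830; exercise = 2.707989; V(1,1) = max -> 2.707989
  V(0,0) = exp(-r*dt) * [p*0.240099 + (1-p)*2.707989] = 1.447684; exercise = 0.490000; V(0,0) = max -> 1.447684


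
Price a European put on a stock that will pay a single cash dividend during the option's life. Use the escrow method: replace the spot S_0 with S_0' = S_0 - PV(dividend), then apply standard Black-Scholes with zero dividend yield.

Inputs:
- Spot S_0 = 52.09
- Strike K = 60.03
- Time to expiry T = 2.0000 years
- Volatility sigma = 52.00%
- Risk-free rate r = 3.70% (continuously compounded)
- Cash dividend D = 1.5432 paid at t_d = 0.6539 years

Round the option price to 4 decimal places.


Answer: Price = 17.9626

Derivation:
PV(D) = D * exp(-r * t_d) = 1.5432 * 0.97609604 = 1.50631140
S_0' = S_0 - PV(D) = 52.0900 - 1.50631140 = 50.58368860
d1 = (ln(S_0'/K) + (r + sigma^2/2)*T) / (sigma*sqrt(T)) = 0.23550018
d2 = d1 - sigma*sqrt(T) = -0.49989087
exp(-rT) = 0.92867169
N(-d1) = 0.40691027; N(-d2) = 0.69142404
P = K * exp(-rT) * N(-d2) - S_0' * N(-d1) = 60.0300 * 0.92867169 * 0.69142404 - 50.58368860 * 0.40691027 = 17.9626


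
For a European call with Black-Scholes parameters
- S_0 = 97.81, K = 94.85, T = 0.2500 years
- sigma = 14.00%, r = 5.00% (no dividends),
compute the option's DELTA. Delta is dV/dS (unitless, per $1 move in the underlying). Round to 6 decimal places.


Answer: Delta = 0.742984

Derivation:
d1 = 0.6525732132; d2 = 0.5825732132
phi(d1) = 0.3224315438; exp(-qT) = 1.0000000000; exp(-rT) = 0.9875778005
N(d1) = 0.7429842704
Delta = exp(-qT) * N(d1) = 1.0000000000 * 0.7429842704 = 0.742984


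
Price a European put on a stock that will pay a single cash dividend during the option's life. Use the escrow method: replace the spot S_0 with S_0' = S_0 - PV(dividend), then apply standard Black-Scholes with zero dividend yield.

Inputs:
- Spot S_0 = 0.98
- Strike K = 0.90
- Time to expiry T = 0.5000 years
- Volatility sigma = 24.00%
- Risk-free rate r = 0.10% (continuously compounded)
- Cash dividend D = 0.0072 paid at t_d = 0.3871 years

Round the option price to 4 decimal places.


PV(D) = D * exp(-r * t_d) = 0.0072 * 0.99961297 = 0.00719721
S_0' = S_0 - PV(D) = 0.9800 - 0.00719721 = 0.97280279
d1 = (ln(S_0'/K) + (r + sigma^2/2)*T) / (sigma*sqrt(T)) = 0.54616110
d2 = d1 - sigma*sqrt(T) = 0.37645547
exp(-rT) = 0.99950012
N(-d1) = 0.29247760; N(-d2) = 0.35328916
P = K * exp(-rT) * N(-d2) - S_0' * N(-d1) = 0.9000 * 0.99950012 * 0.35328916 - 0.97280279 * 0.29247760 = 0.0333

Answer: Price = 0.0333


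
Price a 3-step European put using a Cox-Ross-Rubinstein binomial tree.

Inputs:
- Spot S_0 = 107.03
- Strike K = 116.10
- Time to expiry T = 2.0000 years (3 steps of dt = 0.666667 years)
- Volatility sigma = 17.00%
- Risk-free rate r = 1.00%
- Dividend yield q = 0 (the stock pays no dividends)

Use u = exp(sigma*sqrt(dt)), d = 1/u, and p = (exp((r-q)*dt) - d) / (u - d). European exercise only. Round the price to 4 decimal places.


dt = T/N = 0.666667
u = exp(sigma*sqrt(dt)) = 1.148899; d = 1/u = 0.870398
p = (exp((r-q)*dt) - d) / (u - d) = 0.489372
Discount per step: exp(-r*dt) = 0.993356
Stock lattice S(k, i) with i counting down-moves:
  k=0: S(0,0) = 107.0300
  k=1: S(1,0) = 122.9667; S(1,1) = 93.1587
  k=2: S(2,0) = 141.2764; S(2,1) = 107.0300; S(2,2) = 81.0852
  k=3: S(3,0) = 162.3123; S(3,1) = 122.9667; S(3,2) = 93.1587; S(3,3) = 70.5764
Terminal payoffs V(N, i) = max(K - S_T, 0):
  V(3,0) = 0.000000; V(3,1) = 0.000000; V(3,2) = 22.941276; V(3,3) = 45.523593
Backward induction: V(k, i) = exp(-r*dt) * [p * V(k+1, i) + (1-p) * V(k+1, i+1)].
  V(2,0) = exp(-r*dt) * [p*0.000000 + (1-p)*0.000000] = 0.000000
  V(2,1) = exp(-r*dt) * [p*0.000000 + (1-p)*22.941276] = 11.636618
  V(2,2) = exp(-r*dt) * [p*22.941276 + (1-p)*45.523593] = 34.243384
  V(1,0) = exp(-r*dt) * [p*0.000000 + (1-p)*11.636618] = 5.902500
  V(1,1) = exp(-r*dt) * [p*11.636618 + (1-p)*34.243384] = 23.026242
  V(0,0) = exp(-r*dt) * [p*5.902500 + (1-p)*23.026242] = 14.549042

Answer: Price = V(0,0) = 14.5490


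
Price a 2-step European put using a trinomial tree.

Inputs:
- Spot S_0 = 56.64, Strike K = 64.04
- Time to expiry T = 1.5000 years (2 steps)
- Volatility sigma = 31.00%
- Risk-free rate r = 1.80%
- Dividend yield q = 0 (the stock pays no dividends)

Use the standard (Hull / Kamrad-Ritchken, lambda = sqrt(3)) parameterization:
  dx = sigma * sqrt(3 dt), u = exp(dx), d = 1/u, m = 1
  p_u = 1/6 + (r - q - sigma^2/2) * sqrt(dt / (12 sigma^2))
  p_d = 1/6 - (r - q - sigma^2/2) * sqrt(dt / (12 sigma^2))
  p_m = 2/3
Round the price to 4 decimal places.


Answer: Price = V(0,0) = 12.1236

Derivation:
dt = T/N = 0.750000; dx = sigma*sqrt(3*dt) = 0.465000
u = exp(dx) = 1.592014; d = 1/u = 0.628135
p_u = 0.142433, p_m = 0.666667, p_d = 0.190901
Discount per step: exp(-r*dt) = 0.986591
Stock lattice S(k, j) with j the centered position index:
  k=0: S(0,+0) = 56.6400
  k=1: S(1,-1) = 35.5776; S(1,+0) = 56.6400; S(1,+1) = 90.1717
  k=2: S(2,-2) = 22.3475; S(2,-1) = 35.5776; S(2,+0) = 56.6400; S(2,+1) = 90.1717; S(2,+2) = 143.5546
Terminal payoffs V(N, j) = max(K - S_T, 0):
  V(2,-2) = 41.692478; V(2,-1) = 28.462428; V(2,+0) = 7.400000; V(2,+1) = 0.000000; V(2,+2) = 0.000000
Backward induction: V(k, j) = exp(-r*dt) * [p_u * V(k+1, j+1) + p_m * V(k+1, j) + p_d * V(k+1, j-1)]
  V(1,-1) = exp(-r*dt) * [p_u*7.400000 + p_m*28.462428 + p_d*41.692478] = 27.612771
  V(1,+0) = exp(-r*dt) * [p_u*0.000000 + p_m*7.400000 + p_d*28.462428] = 10.227814
  V(1,+1) = exp(-r*dt) * [p_u*0.000000 + p_m*0.000000 + p_d*7.400000] = 1.393721
  V(0,+0) = exp(-r*dt) * [p_u*1.393721 + p_m*10.227814 + p_d*27.612771] = 12.123569


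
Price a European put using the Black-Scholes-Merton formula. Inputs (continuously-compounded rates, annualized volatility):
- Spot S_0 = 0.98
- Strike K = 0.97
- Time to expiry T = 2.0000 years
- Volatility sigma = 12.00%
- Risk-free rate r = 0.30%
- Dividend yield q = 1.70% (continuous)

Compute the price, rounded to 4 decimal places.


d1 = (ln(S/K) + (r - q + 0.5*sigma^2) * T) / (sigma * sqrt(T)) = -0.01970176
d2 = d1 - sigma * sqrt(T) = -0.18940739
exp(-rT) = 0.99401796; exp(-qT) = 0.96657150
P = K * exp(-rT) * N(-d2) - S_0 * exp(-qT) * N(-d1)
N(-d1) = 0.50785936; N(-d2) = 0.57511323
P = 0.9700 * 0.99401796 * 0.57511323 - 0.9800 * 0.96657150 * 0.50785936 = 0.0735

Answer: Price = 0.0735


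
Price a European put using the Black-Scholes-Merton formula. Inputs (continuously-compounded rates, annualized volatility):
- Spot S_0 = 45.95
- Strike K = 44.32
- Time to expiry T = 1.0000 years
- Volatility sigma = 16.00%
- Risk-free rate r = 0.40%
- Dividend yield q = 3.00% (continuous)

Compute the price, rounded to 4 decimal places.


Answer: Price = 2.6102

Derivation:
d1 = (ln(S/K) + (r - q + 0.5*sigma^2) * T) / (sigma * sqrt(T)) = 0.14323629
d2 = d1 - sigma * sqrt(T) = -0.01676371
exp(-rT) = 0.99600799; exp(-qT) = 0.97044553
P = K * exp(-rT) * N(-d2) - S_0 * exp(-qT) * N(-d1)
N(-d1) = 0.44305179; N(-d2) = 0.50668744
P = 44.3200 * 0.99600799 * 0.50668744 - 45.9500 * 0.97044553 * 0.44305179 = 2.6102


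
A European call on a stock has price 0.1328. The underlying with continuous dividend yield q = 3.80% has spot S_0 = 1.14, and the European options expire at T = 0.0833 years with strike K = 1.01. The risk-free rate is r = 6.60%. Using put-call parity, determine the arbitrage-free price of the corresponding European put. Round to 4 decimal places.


Answer: Put price = 0.0009

Derivation:
Put-call parity: C - P = S_0 * exp(-qT) - K * exp(-rT).
S_0 * exp(-qT) = 1.1400 * 0.99683960 = 1.13639715
K * exp(-rT) = 1.0100 * 0.99451729 = 1.00446246
P = C - S*exp(-qT) + K*exp(-rT)
P = 0.1328 - 1.13639715 + 1.00446246 = 0.0009


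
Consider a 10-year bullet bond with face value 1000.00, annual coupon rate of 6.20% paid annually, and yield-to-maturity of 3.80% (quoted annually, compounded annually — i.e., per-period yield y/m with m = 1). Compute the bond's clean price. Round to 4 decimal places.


Coupon per period c = face * coupon_rate / m = 62.000000
Periods per year m = 1; per-period yield y/m = 0.038000
Number of cashflows N = 10
Cashflows (t years, CF_t, discount factor 1/(1+y/m)^(m*t), PV):
  t = 1.0000: CF_t = 62.000000, DF = 0.963391, PV = 59.730250
  t = 2.0000: CF_t = 62.000000, DF = 0.928122, PV = 57.543594
  t = 3.0000: CF_t = 62.000000, DF = 0.894145, PV = 55.436988
  t = 4.0000: CF_t = 62.000000, DF = 0.861411, PV = 53.407503
  t = 5.0000: CF_t = 62.000000, DF = 0.829876, PV = 51.452315
  t = 6.0000: CF_t = 62.000000, DF = 0.799495, PV = 49.568704
  t = 7.0000: CF_t = 62.000000, DF = 0.770227, PV = 47.754051
  t = 8.0000: CF_t = 62.000000, DF = 0.742030, PV = 46.005829
  t = 9.0000: CF_t = 62.000000, DF = 0.714865, PV = 44.321608
  t = 10.0000: CF_t = 1062.000000, DF = 0.688694, PV = 731.393307
Price P = sum_t PV_t = 1196.614150

Answer: Price = 1196.6142


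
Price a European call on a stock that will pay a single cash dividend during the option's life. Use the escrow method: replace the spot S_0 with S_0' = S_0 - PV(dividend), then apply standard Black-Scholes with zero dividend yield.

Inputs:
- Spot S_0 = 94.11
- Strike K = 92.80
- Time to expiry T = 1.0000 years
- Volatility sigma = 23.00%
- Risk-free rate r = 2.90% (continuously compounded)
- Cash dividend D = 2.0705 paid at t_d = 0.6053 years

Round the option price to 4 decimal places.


PV(D) = D * exp(-r * t_d) = 2.0705 * 0.98259947 = 2.03447220
S_0' = S_0 - PV(D) = 94.1100 - 2.03447220 = 92.07552780
d1 = (ln(S_0'/K) + (r + sigma^2/2)*T) / (sigma*sqrt(T)) = 0.20701111
d2 = d1 - sigma*sqrt(T) = -0.02298889
exp(-rT) = 0.97141646
N(d1) = 0.58199941; N(d2) = 0.49082957
C = S_0' * N(d1) - K * exp(-rT) * N(d2) = 92.07552780 * 0.58199941 - 92.8000 * 0.97141646 * 0.49082957 = 9.3409

Answer: Price = 9.3409


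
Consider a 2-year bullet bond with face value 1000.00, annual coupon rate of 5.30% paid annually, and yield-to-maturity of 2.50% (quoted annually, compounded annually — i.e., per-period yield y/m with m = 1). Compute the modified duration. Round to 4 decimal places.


Coupon per period c = face * coupon_rate / m = 53.000000
Periods per year m = 1; per-period yield y/m = 0.025000
Number of cashflows N = 2
Cashflows (t years, CF_t, discount factor 1/(1+y/m)^(m*t), PV):
  t = 1.0000: CF_t = 53.000000, DF = 0.975610, PV = 51.707317
  t = 2.0000: CF_t = 1053.000000, DF = 0.951814, PV = 1002.260559
Price P = sum_t PV_t = 1053.967876
First compute Macaulay numerator sum_t t * PV_t:
  t * PV_t at t = 1.0000: 51.707317
  t * PV_t at t = 2.0000: 2004.521118
Macaulay duration D = 2056.228435 / 1053.967876 = 1.950940
Modified duration = D / (1 + y/m) = 1.950940 / (1 + 0.025000) = 1.903356

Answer: Modified duration = 1.9034


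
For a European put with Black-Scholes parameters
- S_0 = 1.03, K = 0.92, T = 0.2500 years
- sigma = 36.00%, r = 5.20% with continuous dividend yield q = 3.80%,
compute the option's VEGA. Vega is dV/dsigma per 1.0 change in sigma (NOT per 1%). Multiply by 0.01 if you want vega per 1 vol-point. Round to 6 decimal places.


Answer: Vega = 0.155124

Derivation:
d1 = 0.7368911732; d2 = 0.5568911732
phi(d1) = 0.3040865744; exp(-qT) = 0.9905449824; exp(-rT) = 0.9870841350
Vega = S * exp(-qT) * phi(d1) * sqrt(T) = 1.0300 * 0.9905449824 * 0.3040865744 * 0.5000000000 = 0.155124


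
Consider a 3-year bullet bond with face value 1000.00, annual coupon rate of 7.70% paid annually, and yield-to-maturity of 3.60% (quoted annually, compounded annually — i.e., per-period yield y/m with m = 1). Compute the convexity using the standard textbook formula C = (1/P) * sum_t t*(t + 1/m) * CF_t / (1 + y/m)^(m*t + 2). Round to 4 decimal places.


Answer: Convexity = 10.1994

Derivation:
Coupon per period c = face * coupon_rate / m = 77.000000
Periods per year m = 1; per-period yield y/m = 0.036000
Number of cashflows N = 3
Cashflows (t years, CF_t, discount factor 1/(1+y/m)^(m*t), PV):
  t = 1.0000: CF_t = 77.000000, DF = 0.965251, PV = 74.324324
  t = 2.0000: CF_t = 77.000000, DF = 0.931709, PV = 71.741626
  t = 3.0000: CF_t = 1077.000000, DF = 0.899333, PV = 968.582096
Price P = sum_t PV_t = 1114.648046
Convexity numerator sum_t t*(t + 1/m) * CF_t / (1+y/m)^(m*t + 2):
  t = 1.0000: term = 138.497347
  t = 2.0000: term = 401.054094
  t = 3.0000: term = 10829.244826
Convexity = (1/P) * sum = 11368.796267 / 1114.648046 = 10.199449


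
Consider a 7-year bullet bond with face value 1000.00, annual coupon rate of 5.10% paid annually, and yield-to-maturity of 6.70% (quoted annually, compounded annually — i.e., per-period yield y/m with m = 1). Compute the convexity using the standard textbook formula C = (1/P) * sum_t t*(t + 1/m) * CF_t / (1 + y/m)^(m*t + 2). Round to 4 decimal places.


Coupon per period c = face * coupon_rate / m = 51.000000
Periods per year m = 1; per-period yield y/m = 0.067000
Number of cashflows N = 7
Cashflows (t years, CF_t, discount factor 1/(1+y/m)^(m*t), PV):
  t = 1.0000: CF_t = 51.000000, DF = 0.937207, PV = 47.797563
  t = 2.0000: CF_t = 51.000000, DF = 0.878357, PV = 44.796217
  t = 3.0000: CF_t = 51.000000, DF = 0.823203, PV = 41.983333
  t = 4.0000: CF_t = 51.000000, DF = 0.771511, PV = 39.347079
  t = 5.0000: CF_t = 51.000000, DF = 0.723066, PV = 36.876363
  t = 6.0000: CF_t = 51.000000, DF = 0.677663, PV = 34.560790
  t = 7.0000: CF_t = 1051.000000, DF = 0.635110, PV = 667.500784
Price P = sum_t PV_t = 912.862129
Convexity numerator sum_t t*(t + 1/m) * CF_t / (1+y/m)^(m*t + 2):
  t = 1.0000: term = 83.966667
  t = 2.0000: term = 236.082475
  t = 3.0000: term = 442.516354
  t = 4.0000: term = 691.215797
  t = 5.0000: term = 971.718553
  t = 6.0000: term = 1274.982169
  t = 7.0000: term = 32833.030357
Convexity = (1/P) * sum = 36533.512371 / 912.862129 = 40.020843

Answer: Convexity = 40.0208
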